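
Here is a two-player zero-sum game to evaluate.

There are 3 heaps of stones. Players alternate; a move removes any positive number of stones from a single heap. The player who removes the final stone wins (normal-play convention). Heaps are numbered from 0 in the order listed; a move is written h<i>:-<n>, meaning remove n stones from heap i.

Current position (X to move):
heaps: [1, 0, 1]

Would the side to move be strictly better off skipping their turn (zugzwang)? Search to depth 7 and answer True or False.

p1 X@[(1,0,1)]: h0:-1[(0,0,1)]-1* h2:-1[(1,0,0)]-1
p2 O@[(0,0,1)]: h2:-1[(0,0,0)]+1*
p3 X@[(0,0,0)] terminal -1; root [(1,0,1)] d7
pass branch (O moves first from the same position):
  | p1 O@[(1,0,1)]: h0:-1[(0,0,1)]-1* h2:-1[(1,0,0)]-1
  | p2 X@[(0,0,1)]: h2:-1[(0,0,0)]+1*
  | p3 O@[(0,0,0)] terminal -1; root [(1,0,1)] d7
X moving scores -1; X passing scores +1

zugzwang((1,0,1), X) = True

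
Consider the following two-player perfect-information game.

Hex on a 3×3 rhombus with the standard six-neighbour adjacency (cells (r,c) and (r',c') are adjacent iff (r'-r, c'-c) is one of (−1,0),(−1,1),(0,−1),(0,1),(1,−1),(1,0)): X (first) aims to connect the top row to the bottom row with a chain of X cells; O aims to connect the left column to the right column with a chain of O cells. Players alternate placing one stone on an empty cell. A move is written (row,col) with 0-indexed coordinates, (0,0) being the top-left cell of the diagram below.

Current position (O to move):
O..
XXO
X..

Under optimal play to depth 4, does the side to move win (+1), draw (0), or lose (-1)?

[O../XXO/X..] O move#1: (0,1):-1/OO./XXO/X..*, (0,2):-1/O.O/XXO/X.., (2,1):-1/O../XXO/XO., (2,2):-1/O../XXO/X.O
[OO./XXO/X..] X move#2: (0,2):+1/OOX/XXO/X..*, (2,1):-1/OO./XXO/XX., (2,2):-1/OO./XXO/X.X
[OOX/XXO/X..] end (terminal -1, O#3); searched O../XXO/X.. to 4

value(O../XXO/X.., O) = -1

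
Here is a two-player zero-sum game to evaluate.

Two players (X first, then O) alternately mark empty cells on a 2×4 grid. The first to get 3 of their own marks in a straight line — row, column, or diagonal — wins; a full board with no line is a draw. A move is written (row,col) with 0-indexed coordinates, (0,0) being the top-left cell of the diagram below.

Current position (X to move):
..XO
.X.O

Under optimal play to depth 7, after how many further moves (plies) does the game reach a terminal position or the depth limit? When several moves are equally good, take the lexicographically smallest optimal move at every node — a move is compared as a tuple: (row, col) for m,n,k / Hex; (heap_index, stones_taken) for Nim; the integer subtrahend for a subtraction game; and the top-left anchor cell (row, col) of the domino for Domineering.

PV length from [..XO/.X.O]: 4 plies

ply 1, X at ..XO/.X.O | (0,0)=+0→X.XO/.X.O*; (0,1)=+0→.XXO/.X.O; (1,0)=+0→..XO/XX.O; (1,2)=+0→..XO/.XXO
ply 2, O at X.XO/.X.O | (0,1)=+0→XOXO/.X.O*; (1,0)=-1→X.XO/OX.O; (1,2)=-1→X.XO/.XOO
ply 3, X at XOXO/.X.O | (1,0)=+0→XOXO/XX.O*; (1,2)=+0→XOXO/.XXO
ply 4, O at XOXO/XX.O | (1,2)=+0→XOXO/XXOO*
ply 5: XOXO/XXOO is terminal +0 (X); from ..XO/.X.O depth 7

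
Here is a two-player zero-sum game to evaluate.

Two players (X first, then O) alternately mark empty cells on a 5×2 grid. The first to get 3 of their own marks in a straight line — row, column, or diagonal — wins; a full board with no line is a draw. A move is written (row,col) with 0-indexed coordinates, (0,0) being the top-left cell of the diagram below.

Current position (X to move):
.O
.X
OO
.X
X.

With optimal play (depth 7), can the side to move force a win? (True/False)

[.O/.X/OO/.X/X.] X move#1: (0,0):+0/XO/.X/OO/.X/X.*, (1,0):+0/.O/XX/OO/.X/X., (3,0):+0/.O/.X/OO/XX/X., (4,1):-1/.O/.X/OO/.X/XX
[XO/.X/OO/.X/X.] O move#2: (1,0):+0/XO/OX/OO/.X/X.*, (3,0):+0/XO/.X/OO/OX/X., (4,1):+0/XO/.X/OO/.X/XO
[XO/OX/OO/.X/X.] X move#3: (3,0):+0/XO/OX/OO/XX/X.*, (4,1):-1/XO/OX/OO/.X/XX
[XO/OX/OO/XX/X.] O move#4: (4,1):+0/XO/OX/OO/XX/XO*
[XO/OX/OO/XX/XO] end (terminal +0, X#5); searched .O/.X/OO/.X/X. to 7

X winning at [.O/.X/OO/.X/X.]: False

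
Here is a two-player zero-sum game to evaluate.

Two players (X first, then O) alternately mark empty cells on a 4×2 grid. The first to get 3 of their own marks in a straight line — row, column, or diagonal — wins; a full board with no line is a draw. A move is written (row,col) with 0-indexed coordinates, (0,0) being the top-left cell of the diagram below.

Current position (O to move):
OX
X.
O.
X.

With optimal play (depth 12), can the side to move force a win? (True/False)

O winning at [OX/X./O./X.]: False

p1 O@[OX/X./O./X.]: (1,1)[OX/XO/O./X.]+0* (2,1)[OX/X./OO/X.]+0 (3,1)[OX/X./O./XO]+0
p2 X@[OX/XO/O./X.]: (2,1)[OX/XO/OX/X.]+0* (3,1)[OX/XO/O./XX]+0
p3 O@[OX/XO/OX/X.]: (3,1)[OX/XO/OX/XO]+0*
p4 X@[OX/XO/OX/XO] terminal +0; root [OX/X./O./X.] d12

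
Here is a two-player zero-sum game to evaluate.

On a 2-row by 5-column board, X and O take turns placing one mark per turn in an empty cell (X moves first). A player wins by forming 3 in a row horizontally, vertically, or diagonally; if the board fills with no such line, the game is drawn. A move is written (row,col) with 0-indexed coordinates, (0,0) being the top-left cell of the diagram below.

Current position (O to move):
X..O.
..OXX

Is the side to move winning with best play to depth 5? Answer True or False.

O winning at [X..O./..OXX]: True

ply 1, O at X..O./..OXX | (0,1)=+0→XO.O./..OXX; (0,2)=+1→X.OO./..OXX*; (0,4)=+0→X..OO/..OXX; (1,0)=+1→X..O./O.OXX; (1,1)=+1→X..O./.OOXX
ply 2, X at X.OO./..OXX | (0,1)=-1→XXOO./..OXX*; (0,4)=-1→X.OOX/..OXX; (1,0)=-1→X.OO./X.OXX; (1,1)=-1→X.OO./.XOXX
ply 3, O at XXOO./..OXX | (0,4)=+1→XXOOO/..OXX*; (1,0)=+1→XXOO./O.OXX; (1,1)=+1→XXOO./.OOXX
ply 4: XXOOO/..OXX is terminal -1 (X); from X..O./..OXX depth 5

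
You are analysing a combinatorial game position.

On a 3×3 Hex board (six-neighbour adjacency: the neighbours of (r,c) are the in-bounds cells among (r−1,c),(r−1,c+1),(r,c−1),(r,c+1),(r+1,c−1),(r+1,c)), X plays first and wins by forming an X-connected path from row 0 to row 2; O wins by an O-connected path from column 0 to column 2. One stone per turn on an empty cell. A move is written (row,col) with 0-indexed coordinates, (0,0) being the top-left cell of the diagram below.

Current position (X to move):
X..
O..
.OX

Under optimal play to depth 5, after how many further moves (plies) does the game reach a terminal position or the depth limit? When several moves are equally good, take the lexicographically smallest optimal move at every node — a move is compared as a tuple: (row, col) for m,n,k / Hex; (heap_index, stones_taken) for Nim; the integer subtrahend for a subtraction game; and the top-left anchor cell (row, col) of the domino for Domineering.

PV length from [X../O../.OX]: 5 plies

[X../O../.OX] X move#1: (0,1):-1/XX./O../.OX, (0,2):-1/X.X/O../.OX, (1,1):+1/X../OX./.OX*, (1,2):-1/X../O.X/.OX, (2,0):-1/X../O../XOX
[X../OX./.OX] O move#2: (0,1):-1/XO./OX./.OX*, (0,2):-1/X.O/OX./.OX, (1,2):-1/X../OXO/.OX, (2,0):-1/X../OX./OOX
[XO./OX./.OX] X move#3: (0,2):+1/XOX/OX./.OX*, (1,2):-1/XO./OXX/.OX, (2,0):-1/XO./OX./XOX
[XOX/OX./.OX] O move#4: (1,2):-1/XOX/OXO/.OX*, (2,0):-1/XOX/OX./OOX
[XOX/OXO/.OX] X move#5: (2,0):+1/XOX/OXO/XOX*
[XOX/OXO/XOX] end (terminal -1, O#6); searched X../O../.OX to 5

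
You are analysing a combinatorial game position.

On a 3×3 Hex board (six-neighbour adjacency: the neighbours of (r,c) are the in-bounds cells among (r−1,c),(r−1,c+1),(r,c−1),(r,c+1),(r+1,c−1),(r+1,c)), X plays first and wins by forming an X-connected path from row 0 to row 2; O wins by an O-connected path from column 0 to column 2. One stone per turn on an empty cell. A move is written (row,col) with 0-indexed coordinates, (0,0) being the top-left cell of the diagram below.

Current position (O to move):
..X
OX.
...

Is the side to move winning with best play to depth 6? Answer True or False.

O winning at [..X/OX./...]: False

ply 1, O at ..X/OX./... | (0,0)=-1→O.X/OX./...*; (0,1)=-1→.OX/OX./...; (1,2)=-1→..X/OXO/...; (2,0)=-1→..X/OX./O..; (2,1)=-1→..X/OX./.O.; (2,2)=-1→..X/OX./..O
ply 2, X at O.X/OX./... | (0,1)=+1→OXX/OX./...*; (1,2)=+1→O.X/OXX/...; (2,0)=+1→O.X/OX./X..; (2,1)=+1→O.X/OX./.X.; (2,2)=+1→O.X/OX./..X
ply 3, O at OXX/OX./... | (1,2)=-1→OXX/OXO/...*; (2,0)=-1→OXX/OX./O..; (2,1)=-1→OXX/OX./.O.; (2,2)=-1→OXX/OX./..O
ply 4, X at OXX/OXO/... | (2,0)=+1→OXX/OXO/X..*; (2,1)=+1→OXX/OXO/.X.; (2,2)=+1→OXX/OXO/..X
ply 5: OXX/OXO/X.. is terminal -1 (O); from ..X/OX./... depth 6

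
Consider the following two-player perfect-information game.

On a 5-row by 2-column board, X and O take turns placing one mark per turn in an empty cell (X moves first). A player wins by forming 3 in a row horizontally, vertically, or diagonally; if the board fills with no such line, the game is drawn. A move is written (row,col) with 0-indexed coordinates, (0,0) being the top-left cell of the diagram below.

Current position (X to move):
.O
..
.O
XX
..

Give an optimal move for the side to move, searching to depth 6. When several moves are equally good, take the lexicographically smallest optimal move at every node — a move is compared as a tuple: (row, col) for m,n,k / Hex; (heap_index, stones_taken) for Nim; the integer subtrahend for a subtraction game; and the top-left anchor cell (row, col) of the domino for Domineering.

p1 X@[.O/../.O/XX/..]: (0,0)[XO/../.O/XX/..]-1 (1,0)[.O/X./.O/XX/..]-1 (1,1)[.O/.X/.O/XX/..]+0* (2,0)[.O/../XO/XX/..]-1 (4,0)[.O/../.O/XX/X.]-1 (4,1)[.O/../.O/XX/.X]-1
p2 O@[.O/.X/.O/XX/..]: (0,0)[OO/.X/.O/XX/..]-1 (1,0)[.O/OX/.O/XX/..]+0* (2,0)[.O/.X/OO/XX/..]+0 (4,0)[.O/.X/.O/XX/O.]+0 (4,1)[.O/.X/.O/XX/.O]-1
p3 X@[.O/OX/.O/XX/..]: (0,0)[XO/OX/.O/XX/..]+0* (2,0)[.O/OX/XO/XX/..]+0 (4,0)[.O/OX/.O/XX/X.]+0 (4,1)[.O/OX/.O/XX/.X]+0
p4 O@[XO/OX/.O/XX/..]: (2,0)[XO/OX/OO/XX/..]+0* (4,0)[XO/OX/.O/XX/O.]+0 (4,1)[XO/OX/.O/XX/.O]+0
p5 X@[XO/OX/OO/XX/..]: (4,0)[XO/OX/OO/XX/X.]+0* (4,1)[XO/OX/OO/XX/.X]+0
p6 O@[XO/OX/OO/XX/X.]: (4,1)[XO/OX/OO/XX/XO]+0*
p7 X@[XO/OX/OO/XX/XO] terminal +0; root [.O/../.O/XX/..] d6

X's best at [.O/../.O/XX/..]: (1,1)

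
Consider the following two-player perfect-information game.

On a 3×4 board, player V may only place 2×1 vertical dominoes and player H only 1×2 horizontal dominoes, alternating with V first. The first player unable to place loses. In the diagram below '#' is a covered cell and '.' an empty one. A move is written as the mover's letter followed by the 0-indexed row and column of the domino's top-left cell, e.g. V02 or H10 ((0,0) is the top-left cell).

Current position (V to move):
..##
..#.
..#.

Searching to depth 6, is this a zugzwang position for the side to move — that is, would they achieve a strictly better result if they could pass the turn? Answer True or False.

[..##/..#./..#.] V move#1: V00:+1/#.##/#.#./..#.*, V01:+1/.###/.##./..#., V10:+1/..##/#.#./#.#., V11:+1/..##/.##./.##., V13:-1/..##/..##/..##
[#.##/#.#./..#.] H move#2: H20:-1/#.##/#.#./###.*
[#.##/#.#./###.] V move#3: V01:+1/####/###./###.*, V13:+1/#.##/#.##/####
[####/###./###.] end (terminal -1, H#4); searched ..##/..#./..#. to 6
suppose V passes — search the same position with H to move:
pass> [..##/..#./..#.] H move#1: H00:-1/####/..#./..#., H10:+1/..##/###./..#.*, H20:-1/..##/..#./###.
pass> [..##/###./..#.] V move#2: V13:-1/..##/####/..##*
pass> [..##/####/..##] H move#3: H00:+1/####/####/..##*, H20:+1/..##/####/####
pass> [####/####/..##] end (terminal -1, V#4); searched ..##/..#./..#. to 6
for V: play +1, pass -1

zugzwang(..##/..#./..#., V) = False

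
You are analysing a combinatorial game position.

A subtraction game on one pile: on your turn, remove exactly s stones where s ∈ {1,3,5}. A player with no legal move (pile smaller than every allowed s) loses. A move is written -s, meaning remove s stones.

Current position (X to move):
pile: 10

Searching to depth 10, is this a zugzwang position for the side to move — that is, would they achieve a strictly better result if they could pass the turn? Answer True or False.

zugzwang(10, X) = True

[10] X move#1: -1:-1/9*, -3:-1/7, -5:-1/5
[9] O move#2: -1:+1/8*, -3:+1/6, -5:+1/4
[8] X move#3: -1:-1/7*, -3:-1/5, -5:-1/3
[7] O move#4: -1:+1/6*, -3:+1/4, -5:+1/2
[6] X move#5: -1:-1/5*, -3:-1/3, -5:-1/1
[5] O move#6: -1:+1/4*, -3:+1/2, -5:+1/0
[4] X move#7: -1:-1/3*, -3:-1/1
[3] O move#8: -1:+1/2*, -3:+1/0
[2] X move#9: -1:-1/1*
[1] O move#10: -1:+1/0*
[0] end (terminal -1, X#11); searched 10 to 10
suppose X passes — search the same position with O to move:
pass> [10] O move#1: -1:-1/9*, -3:-1/7, -5:-1/5
pass> [9] X move#2: -1:+1/8*, -3:+1/6, -5:+1/4
pass> [8] O move#3: -1:-1/7*, -3:-1/5, -5:-1/3
pass> [7] X move#4: -1:+1/6*, -3:+1/4, -5:+1/2
pass> [6] O move#5: -1:-1/5*, -3:-1/3, -5:-1/1
pass> [5] X move#6: -1:+1/4*, -3:+1/2, -5:+1/0
pass> [4] O move#7: -1:-1/3*, -3:-1/1
pass> [3] X move#8: -1:+1/2*, -3:+1/0
pass> [2] O move#9: -1:-1/1*
pass> [1] X move#10: -1:+1/0*
pass> [0] end (terminal -1, O#11); searched 10 to 10
for X: play -1, pass +1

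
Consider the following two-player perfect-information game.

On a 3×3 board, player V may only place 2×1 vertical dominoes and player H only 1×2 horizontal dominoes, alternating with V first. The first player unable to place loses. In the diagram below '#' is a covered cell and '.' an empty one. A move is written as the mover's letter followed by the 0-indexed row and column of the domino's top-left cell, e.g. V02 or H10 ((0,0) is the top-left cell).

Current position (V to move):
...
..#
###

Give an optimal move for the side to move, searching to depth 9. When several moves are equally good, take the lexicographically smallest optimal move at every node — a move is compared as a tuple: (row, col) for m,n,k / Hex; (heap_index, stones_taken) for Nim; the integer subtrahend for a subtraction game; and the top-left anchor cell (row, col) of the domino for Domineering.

V's best at [.../..#/###]: V01

p1 V@[.../..#/###]: V00[#../#.#/###]-1 V01[.#./.##/###]+1*
p2 H@[.#./.##/###] terminal -1; root [.../..#/###] d9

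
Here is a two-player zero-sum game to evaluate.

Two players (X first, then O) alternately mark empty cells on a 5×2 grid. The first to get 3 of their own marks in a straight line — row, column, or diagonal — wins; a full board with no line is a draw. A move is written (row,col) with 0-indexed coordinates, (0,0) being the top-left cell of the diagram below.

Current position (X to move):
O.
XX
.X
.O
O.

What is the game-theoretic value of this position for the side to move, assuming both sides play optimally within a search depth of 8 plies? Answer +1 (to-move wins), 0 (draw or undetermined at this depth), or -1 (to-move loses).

value(O./XX/.X/.O/O., X) = +1

ply 1, X at O./XX/.X/.O/O. | (0,1)=+1→OX/XX/.X/.O/O.*; (2,0)=+1→O./XX/XX/.O/O.; (3,0)=+1→O./XX/.X/XO/O.; (4,1)=+0→O./XX/.X/.O/OX
ply 2: OX/XX/.X/.O/O. is terminal -1 (O); from O./XX/.X/.O/O. depth 8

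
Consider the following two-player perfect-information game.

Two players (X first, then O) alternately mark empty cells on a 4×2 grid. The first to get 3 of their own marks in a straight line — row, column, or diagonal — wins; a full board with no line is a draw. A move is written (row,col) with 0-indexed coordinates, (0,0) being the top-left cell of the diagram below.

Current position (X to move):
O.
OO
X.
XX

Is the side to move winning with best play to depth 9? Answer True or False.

X winning at [O./OO/X./XX]: False

ply 1, X at O./OO/X./XX | (0,1)=+0→OX/OO/X./XX*; (2,1)=+0→O./OO/XX/XX
ply 2, O at OX/OO/X./XX | (2,1)=+0→OX/OO/XO/XX*
ply 3: OX/OO/XO/XX is terminal +0 (X); from O./OO/X./XX depth 9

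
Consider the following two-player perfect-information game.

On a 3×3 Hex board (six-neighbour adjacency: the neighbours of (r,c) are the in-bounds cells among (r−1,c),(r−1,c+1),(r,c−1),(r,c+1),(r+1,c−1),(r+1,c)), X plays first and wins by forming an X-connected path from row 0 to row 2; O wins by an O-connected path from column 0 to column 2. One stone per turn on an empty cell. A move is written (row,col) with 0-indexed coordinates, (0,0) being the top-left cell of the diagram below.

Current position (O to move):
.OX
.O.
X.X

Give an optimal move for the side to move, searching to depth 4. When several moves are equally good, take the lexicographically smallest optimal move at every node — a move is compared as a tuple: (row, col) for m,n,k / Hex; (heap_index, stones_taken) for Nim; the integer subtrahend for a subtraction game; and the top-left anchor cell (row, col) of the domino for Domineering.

[.OX/.O./X.X] O move#1: (0,0):-1/OOX/.O./X.X, (1,0):-1/.OX/OO./X.X, (1,2):+1/.OX/.OO/X.X*, (2,1):-1/.OX/.O./XOX
[.OX/.OO/X.X] X move#2: (0,0):-1/XOX/.OO/X.X*, (1,0):-1/.OX/XOO/X.X, (2,1):-1/.OX/.OO/XXX
[XOX/.OO/X.X] O move#3: (1,0):+1/XOX/OOO/X.X*, (2,1):-1/XOX/.OO/XOX
[XOX/OOO/X.X] end (terminal -1, X#4); searched .OX/.O./X.X to 4

O's best at [.OX/.O./X.X]: (1,2)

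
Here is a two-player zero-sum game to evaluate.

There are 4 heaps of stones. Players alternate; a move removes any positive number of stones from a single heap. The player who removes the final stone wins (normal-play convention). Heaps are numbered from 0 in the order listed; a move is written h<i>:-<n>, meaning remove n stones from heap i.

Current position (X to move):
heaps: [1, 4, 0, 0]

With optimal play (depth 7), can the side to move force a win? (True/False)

p1 X@[(1,4,0,0)]: h0:-1[(0,4,0,0)]-1 h1:-1[(1,3,0,0)]-1 h1:-2[(1,2,0,0)]-1 h1:-3[(1,1,0,0)]+1* h1:-4[(1,0,0,0)]-1
p2 O@[(1,1,0,0)]: h0:-1[(0,1,0,0)]-1* h1:-1[(1,0,0,0)]-1
p3 X@[(0,1,0,0)]: h1:-1[(0,0,0,0)]+1*
p4 O@[(0,0,0,0)] terminal -1; root [(1,4,0,0)] d7

X winning at [(1,4,0,0)]: True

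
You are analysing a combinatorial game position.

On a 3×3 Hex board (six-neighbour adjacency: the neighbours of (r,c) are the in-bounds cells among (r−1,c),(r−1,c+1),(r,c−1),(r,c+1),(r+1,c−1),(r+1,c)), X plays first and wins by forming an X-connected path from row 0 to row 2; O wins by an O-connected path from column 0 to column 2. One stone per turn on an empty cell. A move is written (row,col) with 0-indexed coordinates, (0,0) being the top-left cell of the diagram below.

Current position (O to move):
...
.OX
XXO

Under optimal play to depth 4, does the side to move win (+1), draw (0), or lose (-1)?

[.../.OX/XXO] O move#1: (0,0):-1/O../.OX/XXO*, (0,1):-1/.O./.OX/XXO, (0,2):-1/..O/.OX/XXO, (1,0):-1/.../OOX/XXO
[O../.OX/XXO] X move#2: (0,1):+1/OX./.OX/XXO*, (0,2):+1/O.X/.OX/XXO, (1,0):+1/O../XOX/XXO
[OX./.OX/XXO] O move#3: (0,2):-1/OXO/.OX/XXO*, (1,0):-1/OX./OOX/XXO
[OXO/.OX/XXO] X move#4: (1,0):+1/OXO/XOX/XXO*
[OXO/XOX/XXO] end (terminal -1, O#5); searched .../.OX/XXO to 4

value(.../.OX/XXO, O) = -1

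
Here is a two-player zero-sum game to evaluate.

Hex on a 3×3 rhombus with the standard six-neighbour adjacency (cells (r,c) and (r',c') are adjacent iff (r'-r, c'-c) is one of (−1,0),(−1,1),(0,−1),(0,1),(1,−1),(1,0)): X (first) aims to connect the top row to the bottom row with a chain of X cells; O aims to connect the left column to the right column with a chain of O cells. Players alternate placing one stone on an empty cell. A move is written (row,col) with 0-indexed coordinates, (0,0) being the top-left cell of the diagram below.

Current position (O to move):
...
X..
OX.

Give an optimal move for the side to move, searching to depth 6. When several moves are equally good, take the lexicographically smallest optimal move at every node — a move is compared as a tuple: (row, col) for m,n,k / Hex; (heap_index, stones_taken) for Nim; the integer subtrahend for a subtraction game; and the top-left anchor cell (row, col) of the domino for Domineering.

ply 1, O at .../X../OX. | (0,0)=-1→O../X../OX.; (0,1)=-1→.O./X../OX.; (0,2)=-1→..O/X../OX.; (1,1)=+1→.../XO./OX.*; (1,2)=-1→.../X.O/OX.; (2,2)=-1→.../X../OXO
ply 2, X at .../XO./OX. | (0,0)=-1→X../XO./OX.*; (0,1)=-1→.X./XO./OX.; (0,2)=-1→..X/XO./OX.; (1,2)=-1→.../XOX/OX.; (2,2)=-1→.../XO./OXX
ply 3, O at X../XO./OX. | (0,1)=+1→XO./XO./OX.*; (0,2)=+1→X.O/XO./OX.; (1,2)=+1→X../XOO/OX.; (2,2)=+1→X../XO./OXO
ply 4, X at XO./XO./OX. | (0,2)=-1→XOX/XO./OX.*; (1,2)=-1→XO./XOX/OX.; (2,2)=-1→XO./XO./OXX
ply 5, O at XOX/XO./OX. | (1,2)=+1→XOX/XOO/OX.*; (2,2)=-1→XOX/XO./OXO
ply 6: XOX/XOO/OX. is terminal -1 (X); from .../X../OX. depth 6

O's best at [.../X../OX.]: (1,1)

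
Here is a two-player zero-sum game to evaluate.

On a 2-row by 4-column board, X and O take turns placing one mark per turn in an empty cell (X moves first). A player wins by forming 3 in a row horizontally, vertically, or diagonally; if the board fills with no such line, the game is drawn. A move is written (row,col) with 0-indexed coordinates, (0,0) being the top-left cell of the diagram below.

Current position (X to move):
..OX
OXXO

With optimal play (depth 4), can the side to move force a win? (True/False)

X winning at [..OX/OXXO]: False

ply 1, X at ..OX/OXXO | (0,0)=+0→X.OX/OXXO*; (0,1)=+0→.XOX/OXXO
ply 2, O at X.OX/OXXO | (0,1)=+0→XOOX/OXXO*
ply 3: XOOX/OXXO is terminal +0 (X); from ..OX/OXXO depth 4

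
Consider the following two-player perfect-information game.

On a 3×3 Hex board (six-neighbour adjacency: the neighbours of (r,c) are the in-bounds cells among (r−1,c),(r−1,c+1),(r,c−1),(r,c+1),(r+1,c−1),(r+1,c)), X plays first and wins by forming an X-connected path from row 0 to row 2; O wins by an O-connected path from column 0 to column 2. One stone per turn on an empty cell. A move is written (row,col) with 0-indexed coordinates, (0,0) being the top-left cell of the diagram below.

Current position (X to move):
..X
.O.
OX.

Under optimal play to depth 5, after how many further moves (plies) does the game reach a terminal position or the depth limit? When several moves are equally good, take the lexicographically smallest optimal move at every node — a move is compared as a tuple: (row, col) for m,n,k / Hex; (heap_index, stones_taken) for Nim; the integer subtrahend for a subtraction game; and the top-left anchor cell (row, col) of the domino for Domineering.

PV length from [..X/.O./OX.]: 1 ply

p1 X@[..X/.O./OX.]: (0,0)[X.X/.O./OX.]-1 (0,1)[.XX/.O./OX.]-1 (1,0)[..X/XO./OX.]-1 (1,2)[..X/.OX/OX.]+1* (2,2)[..X/.O./OXX]-1
p2 O@[..X/.OX/OX.] terminal -1; root [..X/.O./OX.] d5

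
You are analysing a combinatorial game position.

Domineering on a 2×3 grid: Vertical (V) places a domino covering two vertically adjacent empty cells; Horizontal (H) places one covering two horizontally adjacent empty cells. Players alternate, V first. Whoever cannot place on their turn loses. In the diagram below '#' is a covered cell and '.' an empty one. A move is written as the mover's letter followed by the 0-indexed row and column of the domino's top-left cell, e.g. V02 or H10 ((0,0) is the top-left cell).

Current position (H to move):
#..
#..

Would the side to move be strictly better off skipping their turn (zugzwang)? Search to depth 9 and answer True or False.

zugzwang(#../#.., H) = False

p1 H@[#../#..]: H01[###/#..]+1* H11[#../###]+1
p2 V@[###/#..] terminal -1; root [#../#..] d9
if H skipped the turn, V would face:
~ p1 V@[#../#..]: V01[##./##.]+1* V02[#.#/#.#]+1
~ p2 H@[##./##.] terminal -1; root [#../#..] d9
compare (H): move=+1 vs pass=-1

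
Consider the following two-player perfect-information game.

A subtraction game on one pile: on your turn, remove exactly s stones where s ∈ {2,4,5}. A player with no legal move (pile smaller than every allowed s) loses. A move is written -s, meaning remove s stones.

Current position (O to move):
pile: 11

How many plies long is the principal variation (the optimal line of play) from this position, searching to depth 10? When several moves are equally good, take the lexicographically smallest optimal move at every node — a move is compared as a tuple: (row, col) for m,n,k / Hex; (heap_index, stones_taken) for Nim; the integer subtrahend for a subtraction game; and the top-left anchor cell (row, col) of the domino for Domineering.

p1 O@[11]: -2[9]-1 -4[7]+1* -5[6]-1
p2 X@[7]: -2[5]-1* -4[3]-1 -5[2]-1
p3 O@[5]: -2[3]-1 -4[1]+1* -5[0]+1
p4 X@[1] terminal -1; root [11] d10

PV length from [11]: 3 plies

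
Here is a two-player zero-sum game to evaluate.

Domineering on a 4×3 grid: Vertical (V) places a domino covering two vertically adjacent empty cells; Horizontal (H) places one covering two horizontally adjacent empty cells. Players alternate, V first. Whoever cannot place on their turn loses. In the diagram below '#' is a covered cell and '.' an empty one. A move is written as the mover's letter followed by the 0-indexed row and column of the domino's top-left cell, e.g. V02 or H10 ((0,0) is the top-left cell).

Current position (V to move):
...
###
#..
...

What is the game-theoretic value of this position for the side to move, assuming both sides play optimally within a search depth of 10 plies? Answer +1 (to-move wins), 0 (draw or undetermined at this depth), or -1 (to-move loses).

value(.../###/#../..., V) = +1

[.../###/#../...] V move#1: V21:+1/.../###/##./.#.*, V22:-1/.../###/#.#/..#
[.../###/##./.#.] H move#2: H00:-1/##./###/##./.#.*, H01:-1/.##/###/##./.#.
[##./###/##./.#.] V move#3: V22:+1/##./###/###/.##*
[##./###/###/.##] end (terminal -1, H#4); searched .../###/#../... to 10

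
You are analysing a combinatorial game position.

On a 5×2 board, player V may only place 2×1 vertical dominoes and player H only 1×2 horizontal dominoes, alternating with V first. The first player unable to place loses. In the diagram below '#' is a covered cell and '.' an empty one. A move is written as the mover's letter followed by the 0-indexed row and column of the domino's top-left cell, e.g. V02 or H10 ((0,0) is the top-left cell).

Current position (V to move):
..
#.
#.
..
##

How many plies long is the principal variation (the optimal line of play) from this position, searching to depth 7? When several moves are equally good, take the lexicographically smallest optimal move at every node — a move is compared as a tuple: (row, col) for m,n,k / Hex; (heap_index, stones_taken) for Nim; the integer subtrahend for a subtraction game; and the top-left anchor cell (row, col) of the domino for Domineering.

PV length from [../#./#./../##]: 2 plies

[../#./#./../##] V move#1: V01:-1/.#/##/#./../##*, V11:-1/../##/##/../##, V21:-1/../#./##/.#/##
[.#/##/#./../##] H move#2: H30:+1/.#/##/#./##/##*
[.#/##/#./##/##] end (terminal -1, V#3); searched ../#./#./../## to 7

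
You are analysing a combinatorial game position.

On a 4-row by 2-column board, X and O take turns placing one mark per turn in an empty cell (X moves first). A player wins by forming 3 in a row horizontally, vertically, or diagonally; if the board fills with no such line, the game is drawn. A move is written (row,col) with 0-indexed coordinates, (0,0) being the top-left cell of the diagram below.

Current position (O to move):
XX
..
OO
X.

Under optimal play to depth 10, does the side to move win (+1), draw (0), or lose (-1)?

value(XX/../OO/X., O) = 0

[XX/../OO/X.] O move#1: (1,0):+0/XX/O./OO/X.*, (1,1):+0/XX/.O/OO/X., (3,1):+0/XX/../OO/XO
[XX/O./OO/X.] X move#2: (1,1):+0/XX/OX/OO/X.*, (3,1):+0/XX/O./OO/XX
[XX/OX/OO/X.] O move#3: (3,1):+0/XX/OX/OO/XO*
[XX/OX/OO/XO] end (terminal +0, X#4); searched XX/../OO/X. to 10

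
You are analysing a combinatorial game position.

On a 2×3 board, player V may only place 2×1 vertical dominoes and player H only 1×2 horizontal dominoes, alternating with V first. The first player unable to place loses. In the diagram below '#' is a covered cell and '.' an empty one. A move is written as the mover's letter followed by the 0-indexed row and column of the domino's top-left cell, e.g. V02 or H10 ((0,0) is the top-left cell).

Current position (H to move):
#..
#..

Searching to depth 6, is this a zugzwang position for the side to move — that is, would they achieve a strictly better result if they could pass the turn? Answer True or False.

ply 1, H at #../#.. | H01=+1→###/#..*; H11=+1→#../###
ply 2: ###/#.. is terminal -1 (V); from #../#.. depth 6
if H skipped the turn, V would face:
~ ply 1, V at #../#.. | V01=+1→##./##.*; V02=+1→#.#/#.#
~ ply 2: ##./##. is terminal -1 (H); from #../#.. depth 6
compare (H): move=+1 vs pass=-1

zugzwang(#../#.., H) = False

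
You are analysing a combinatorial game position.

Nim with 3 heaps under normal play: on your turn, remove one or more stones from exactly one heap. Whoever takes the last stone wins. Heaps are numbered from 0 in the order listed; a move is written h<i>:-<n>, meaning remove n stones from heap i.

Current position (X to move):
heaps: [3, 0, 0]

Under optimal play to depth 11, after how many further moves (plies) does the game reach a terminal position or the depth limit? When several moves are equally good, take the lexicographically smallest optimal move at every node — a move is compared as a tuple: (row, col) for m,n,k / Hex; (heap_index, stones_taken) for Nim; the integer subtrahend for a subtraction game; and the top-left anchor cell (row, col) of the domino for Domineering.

ply 1, X at (3,0,0) | h0:-1=-1→(2,0,0); h0:-2=-1→(1,0,0); h0:-3=+1→(0,0,0)*
ply 2: (0,0,0) is terminal -1 (O); from (3,0,0) depth 11

PV length from [(3,0,0)]: 1 ply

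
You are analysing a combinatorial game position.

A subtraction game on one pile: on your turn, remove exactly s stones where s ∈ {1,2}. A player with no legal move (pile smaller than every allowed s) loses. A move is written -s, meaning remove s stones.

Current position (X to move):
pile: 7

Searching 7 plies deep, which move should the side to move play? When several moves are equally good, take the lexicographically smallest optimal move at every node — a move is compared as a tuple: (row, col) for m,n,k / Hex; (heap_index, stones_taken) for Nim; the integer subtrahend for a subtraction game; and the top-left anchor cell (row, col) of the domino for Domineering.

p1 X@[7]: -1[6]+1* -2[5]-1
p2 O@[6]: -1[5]-1* -2[4]-1
p3 X@[5]: -1[4]-1 -2[3]+1*
p4 O@[3]: -1[2]-1* -2[1]-1
p5 X@[2]: -1[1]-1 -2[0]+1*
p6 O@[0] terminal -1; root [7] d7

X's best at [7]: -1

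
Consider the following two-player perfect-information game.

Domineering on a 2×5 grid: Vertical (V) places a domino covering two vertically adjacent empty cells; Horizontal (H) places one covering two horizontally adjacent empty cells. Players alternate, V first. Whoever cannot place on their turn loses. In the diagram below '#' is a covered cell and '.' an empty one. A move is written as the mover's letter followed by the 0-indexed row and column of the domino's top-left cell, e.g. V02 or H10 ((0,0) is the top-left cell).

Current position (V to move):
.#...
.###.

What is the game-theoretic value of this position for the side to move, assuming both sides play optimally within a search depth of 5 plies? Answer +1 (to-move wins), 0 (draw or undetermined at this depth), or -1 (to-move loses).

p1 V@[.#.../.###.]: V00[##.../####.]-1 V04[.#..#/.####]+1*
p2 H@[.#..#/.####]: H02[.####/.####]-1*
p3 V@[.####/.####]: V00[#####/#####]+1*
p4 H@[#####/#####] terminal -1; root [.#.../.###.] d5

value(.#.../.###., V) = +1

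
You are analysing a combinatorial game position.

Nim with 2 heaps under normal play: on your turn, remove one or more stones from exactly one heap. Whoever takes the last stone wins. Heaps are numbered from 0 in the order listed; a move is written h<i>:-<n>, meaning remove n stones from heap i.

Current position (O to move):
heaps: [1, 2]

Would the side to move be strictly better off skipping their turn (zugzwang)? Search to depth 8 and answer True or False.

zugzwang((1,2), O) = False

ply 1, O at (1,2) | h0:-1=-1→(0,2); h1:-1=+1→(1,1)*; h1:-2=-1→(1,0)
ply 2, X at (1,1) | h0:-1=-1→(0,1)*; h1:-1=-1→(1,0)
ply 3, O at (0,1) | h1:-1=+1→(0,0)*
ply 4: (0,0) is terminal -1 (X); from (1,2) depth 8
if O skipped the turn, X would face:
~ ply 1, X at (1,2) | h0:-1=-1→(0,2); h1:-1=+1→(1,1)*; h1:-2=-1→(1,0)
~ ply 2, O at (1,1) | h0:-1=-1→(0,1)*; h1:-1=-1→(1,0)
~ ply 3, X at (0,1) | h1:-1=+1→(0,0)*
~ ply 4: (0,0) is terminal -1 (O); from (1,2) depth 8
compare (O): move=+1 vs pass=-1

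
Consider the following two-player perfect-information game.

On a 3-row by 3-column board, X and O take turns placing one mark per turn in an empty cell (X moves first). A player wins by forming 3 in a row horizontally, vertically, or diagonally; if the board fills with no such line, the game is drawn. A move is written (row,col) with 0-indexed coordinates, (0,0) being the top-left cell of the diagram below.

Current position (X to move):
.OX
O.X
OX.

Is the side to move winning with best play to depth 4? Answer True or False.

X winning at [.OX/O.X/OX.]: True

[.OX/O.X/OX.] X move#1: (0,0):+0/XOX/O.X/OX., (1,1):-1/.OX/OXX/OX., (2,2):+1/.OX/O.X/OXX*
[.OX/O.X/OXX] end (terminal -1, O#2); searched .OX/O.X/OX. to 4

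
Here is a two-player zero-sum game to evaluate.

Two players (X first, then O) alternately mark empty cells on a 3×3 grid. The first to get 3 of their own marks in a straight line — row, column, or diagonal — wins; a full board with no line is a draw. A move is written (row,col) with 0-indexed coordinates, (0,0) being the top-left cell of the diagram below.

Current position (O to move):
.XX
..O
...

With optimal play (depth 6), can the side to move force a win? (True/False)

O winning at [.XX/..O/...]: False

ply 1, O at .XX/..O/... | (0,0)=-1→OXX/..O/...*; (1,0)=-1→.XX/O.O/...; (1,1)=-1→.XX/.OO/...; (2,0)=-1→.XX/..O/O..; (2,1)=-1→.XX/..O/.O.; (2,2)=-1→.XX/..O/..O
ply 2, X at OXX/..O/... | (1,0)=+0→OXX/X.O/...; (1,1)=+1→OXX/.XO/...*; (2,0)=-1→OXX/..O/X..; (2,1)=-1→OXX/..O/.X.; (2,2)=-1→OXX/..O/..X
ply 3, O at OXX/.XO/... | (1,0)=-1→OXX/OXO/...*; (2,0)=-1→OXX/.XO/O..; (2,1)=-1→OXX/.XO/.O.; (2,2)=-1→OXX/.XO/..O
ply 4, X at OXX/OXO/... | (2,0)=+1→OXX/OXO/X..*; (2,1)=+1→OXX/OXO/.X.; (2,2)=-1→OXX/OXO/..X
ply 5: OXX/OXO/X.. is terminal -1 (O); from .XX/..O/... depth 6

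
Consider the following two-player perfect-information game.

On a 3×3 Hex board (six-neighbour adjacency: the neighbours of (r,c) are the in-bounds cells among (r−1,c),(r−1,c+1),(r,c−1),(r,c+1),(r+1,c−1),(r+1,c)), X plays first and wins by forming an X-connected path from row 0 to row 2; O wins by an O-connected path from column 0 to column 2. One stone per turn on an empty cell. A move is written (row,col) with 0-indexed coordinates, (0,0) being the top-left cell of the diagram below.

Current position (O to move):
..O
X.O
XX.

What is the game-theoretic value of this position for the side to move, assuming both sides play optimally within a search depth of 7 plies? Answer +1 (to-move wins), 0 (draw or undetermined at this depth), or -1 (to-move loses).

[..O/X.O/XX.] O move#1: (0,0):-1/O.O/X.O/XX.*, (0,1):-1/.OO/X.O/XX., (1,1):-1/..O/XOO/XX., (2,2):-1/..O/X.O/XXO
[O.O/X.O/XX.] X move#2: (0,1):+1/OXO/X.O/XX.*, (1,1):-1/O.O/XXO/XX., (2,2):-1/O.O/X.O/XXX
[OXO/X.O/XX.] end (terminal -1, O#3); searched ..O/X.O/XX. to 7

value(..O/X.O/XX., O) = -1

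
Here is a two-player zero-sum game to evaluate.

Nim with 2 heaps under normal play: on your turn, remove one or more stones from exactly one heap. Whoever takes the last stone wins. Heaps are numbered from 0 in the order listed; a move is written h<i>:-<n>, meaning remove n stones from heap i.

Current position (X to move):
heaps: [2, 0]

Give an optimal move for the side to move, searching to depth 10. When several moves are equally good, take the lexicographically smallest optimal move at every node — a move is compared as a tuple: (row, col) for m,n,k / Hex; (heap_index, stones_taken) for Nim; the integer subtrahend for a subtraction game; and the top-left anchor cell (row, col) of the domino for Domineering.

ply 1, X at (2,0) | h0:-1=-1→(1,0); h0:-2=+1→(0,0)*
ply 2: (0,0) is terminal -1 (O); from (2,0) depth 10

X's best at [(2,0)]: h0:-2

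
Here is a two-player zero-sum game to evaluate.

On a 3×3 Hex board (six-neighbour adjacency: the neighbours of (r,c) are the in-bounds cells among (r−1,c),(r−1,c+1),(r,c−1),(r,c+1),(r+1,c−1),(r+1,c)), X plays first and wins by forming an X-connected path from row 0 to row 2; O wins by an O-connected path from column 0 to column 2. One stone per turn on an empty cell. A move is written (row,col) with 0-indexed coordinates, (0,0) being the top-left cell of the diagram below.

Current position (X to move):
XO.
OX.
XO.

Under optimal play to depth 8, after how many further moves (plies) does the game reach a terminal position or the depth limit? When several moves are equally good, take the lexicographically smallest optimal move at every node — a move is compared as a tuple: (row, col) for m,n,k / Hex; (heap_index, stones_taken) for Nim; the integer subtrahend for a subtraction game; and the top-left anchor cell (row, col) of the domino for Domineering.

PV length from [XO./OX./XO.]: 1 ply

ply 1, X at XO./OX./XO. | (0,2)=+1→XOX/OX./XO.*; (1,2)=-1→XO./OXX/XO.; (2,2)=-1→XO./OX./XOX
ply 2: XOX/OX./XO. is terminal -1 (O); from XO./OX./XO. depth 8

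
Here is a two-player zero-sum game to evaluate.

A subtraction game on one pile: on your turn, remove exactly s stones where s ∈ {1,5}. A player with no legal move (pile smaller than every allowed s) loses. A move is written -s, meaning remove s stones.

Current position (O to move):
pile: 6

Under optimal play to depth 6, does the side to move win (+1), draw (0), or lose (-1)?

value(6, O) = -1

p1 O@[6]: -1[5]-1* -5[1]-1
p2 X@[5]: -1[4]+1* -5[0]+1
p3 O@[4]: -1[3]-1*
p4 X@[3]: -1[2]+1*
p5 O@[2]: -1[1]-1*
p6 X@[1]: -1[0]+1*
p7 O@[0] terminal -1; root [6] d6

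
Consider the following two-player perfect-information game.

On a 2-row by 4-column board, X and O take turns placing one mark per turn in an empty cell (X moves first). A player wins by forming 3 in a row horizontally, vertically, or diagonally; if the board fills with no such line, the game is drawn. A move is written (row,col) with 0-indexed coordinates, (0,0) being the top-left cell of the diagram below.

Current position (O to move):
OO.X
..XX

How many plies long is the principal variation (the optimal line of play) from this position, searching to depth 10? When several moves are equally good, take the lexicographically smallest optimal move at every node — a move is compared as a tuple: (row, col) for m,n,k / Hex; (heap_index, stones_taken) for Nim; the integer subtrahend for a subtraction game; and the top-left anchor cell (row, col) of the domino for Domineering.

PV length from [OO.X/..XX]: 1 ply

[OO.X/..XX] O move#1: (0,2):+1/OOOX/..XX*, (1,0):-1/OO.X/O.XX, (1,1):+0/OO.X/.OXX
[OOOX/..XX] end (terminal -1, X#2); searched OO.X/..XX to 10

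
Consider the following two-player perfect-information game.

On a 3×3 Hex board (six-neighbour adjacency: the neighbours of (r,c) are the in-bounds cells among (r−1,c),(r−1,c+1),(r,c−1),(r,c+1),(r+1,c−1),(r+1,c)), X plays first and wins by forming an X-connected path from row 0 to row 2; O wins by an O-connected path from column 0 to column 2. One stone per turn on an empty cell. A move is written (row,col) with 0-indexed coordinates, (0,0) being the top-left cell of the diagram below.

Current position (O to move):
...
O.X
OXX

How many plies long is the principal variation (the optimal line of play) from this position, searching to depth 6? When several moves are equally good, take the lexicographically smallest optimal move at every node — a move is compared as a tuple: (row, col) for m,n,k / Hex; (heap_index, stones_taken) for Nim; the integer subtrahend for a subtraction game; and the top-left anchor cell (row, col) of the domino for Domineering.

ply 1, O at .../O.X/OXX | (0,0)=-1→O../O.X/OXX; (0,1)=-1→.O./O.X/OXX; (0,2)=+1→..O/O.X/OXX*; (1,1)=-1→.../OOX/OXX
ply 2, X at ..O/O.X/OXX | (0,0)=-1→X.O/O.X/OXX*; (0,1)=-1→.XO/O.X/OXX; (1,1)=-1→..O/OXX/OXX
ply 3, O at X.O/O.X/OXX | (0,1)=+1→XOO/O.X/OXX*; (1,1)=+1→X.O/OOX/OXX
ply 4: XOO/O.X/OXX is terminal -1 (X); from .../O.X/OXX depth 6

PV length from [.../O.X/OXX]: 3 plies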